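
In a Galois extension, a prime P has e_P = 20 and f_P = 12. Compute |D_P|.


|D_P| = e * f
= 20 * 12
= 240

240


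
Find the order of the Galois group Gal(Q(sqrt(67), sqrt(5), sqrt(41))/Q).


The 3 square roots of distinct primes are multiplicatively independent over Q,
so [K:Q] = 2^3 and Gal(K/Q) is isomorphic to (Z/2Z)^3.
|Gal| = 2^3 = 8

8


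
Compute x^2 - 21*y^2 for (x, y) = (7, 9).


x^2 - d*y^2
= 7^2 - 21*9^2
= 49 - 1701
= -1652

-1652


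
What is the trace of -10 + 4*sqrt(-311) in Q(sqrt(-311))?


Tr(a + b*sqrt(d)) = (a + b*sqrt(d)) + (a - b*sqrt(d)) = 2a
= 2 * (-10)
= -20

-20


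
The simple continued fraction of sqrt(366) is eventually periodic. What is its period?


Run the CF algorithm for sqrt(366).
a_0 = floor(sqrt(366)) = 19; set m_0=0, q_0=1.
Recurrence: m' = q*a - m,  q' = (d - m'^2)/q,  a' = floor((a_0 + m')/q').
  step 1: m=19, q=5, a=7
  step 2: m=16, q=22, a=1
  step 3: m=6, q=15, a=1
  step 4: m=9, q=19, a=1
  step 5: m=10, q=14, a=2
  step 6: m=18, q=3, a=12
  step 7: m=18, q=14, a=2
  step 8: m=10, q=19, a=1
  step 9: m=9, q=15, a=1
  step 10: m=6, q=22, a=1
  step 11: m=16, q=5, a=7
  step 12: m=19, q=1, a=38
a_12 = 2*a_0 = 38, so the period closes here.
sqrt(366) = [19; 7, 1, 1, 1, 2, 12, 2, 1, 1, 1, 7, 38]
Period length = 12

12


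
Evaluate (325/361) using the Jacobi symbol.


Compute (325/361) via quadratic reciprocity:
  reciprocity: (325/361) -> +(361/325)
  reduce: (36/325)
  pull out 2: (2/325) = -1  (since 325 mod 8 = 5)
  pull out 2: (2/325) = -1  (since 325 mod 8 = 5)
  reciprocity: (9/325) -> +(325/9)
  reduce: (1/9)
  (1/9) = 1
Product of signs = 1

1


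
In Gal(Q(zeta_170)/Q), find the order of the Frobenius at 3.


The Frobenius at p in Gal(Q(zeta_n)/Q) = (Z/nZ)* is the class of p, so its order is ord_170(3), the smallest k >= 1 with 3^k = 1 mod 170.
n = 170 = 2 * 5 * 17, phi(170) = 64; the order divides phi(n).
Divisors of 64: 1, 2, 4, 8, 16, 32, 64
Repeated squaring mod 170: 3^1 = 3, 3^2 = 9, 3^4 = 81, 3^8 = 101, 3^16 = 1, 3^32 = 1, 3^64 = 1
Test divisors in increasing order:
  k=1: 3^1 = 3 mod 170
  k=2: 3^2 = 9 mod 170
  k=4: 3^4 = 81 mod 170
  k=8: 3^8 = 101 mod 170
  k=16: 3^16 = 1 mod 170  <- first divisor giving 1
Order = 16

16


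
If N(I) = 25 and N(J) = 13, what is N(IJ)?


N(IJ) = N(I) * N(J)
= 25 * 13
= 325

325


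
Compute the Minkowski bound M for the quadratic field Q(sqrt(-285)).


d = -285, d mod 4 = 3, so disc(K) = 4d = -1140; |disc(K)| = 1140
Imaginary quadratic field, so n = 2, s = r2 = 1, r1 = 0
M = (n!/n^n) * (4/pi)^s * sqrt(|disc(K)|) = (2!/2^2) * (4/pi)^1 * sqrt(1140)
= 0.5 * 1.273240 * 33.763886
= 21.4948

21.4948


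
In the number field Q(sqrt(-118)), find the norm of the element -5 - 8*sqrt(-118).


N(a + b*sqrt(d)) = a^2 - d*b^2
= (-5)^2 - (-118)*(-8)^2
= 25 + 7552
= 7577

7577


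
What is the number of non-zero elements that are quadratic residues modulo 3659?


For prime p, the number of non-zero quadratic residues is (p-1)/2.
= (3659-1)/2
= 1829

1829


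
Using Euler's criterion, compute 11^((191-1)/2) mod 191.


p = 191 is prime and the exponent is (p-1)/2 = 95, so by Euler's criterion 11^95 = (11/191) = +1 or -1 mod 191.
Compute by square-and-multiply:
  95 = 64 + 16 + 8 + 4 + 2 + 1 (binary 1011111)
  Repeated squaring mod 191: 11^1 = 11, 11^2 = 121, 11^4 = 125, 11^8 = 154, 11^16 = 32, 11^32 = 69, 11^64 = 177
  11^95 = 11^64 * 11^16 * 11^8 * 11^4 * 11^2 * 11^1 = 177 * 32 * 154 * 125 * 121 * 11 mod 191
    177 * 32 = 5664 = 125 mod 191
    125 * 154 = 19250 = 150 mod 191
    150 * 125 = 18750 = 32 mod 191
    32 * 121 = 3872 = 52 mod 191
    52 * 11 = 572 = 190 mod 191
  11^95 = 190 mod 191
Result 190 = p - 1 = -1 mod 191: 11 is a quadratic non-residue mod 191. As a residue in [0, p-1] the value is 190.
11^95 mod 191 = 190

190


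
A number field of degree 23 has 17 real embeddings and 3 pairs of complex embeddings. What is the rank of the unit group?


By Dirichlet's unit theorem:
rank = r1 + r2 - 1
= 17 + 3 - 1
= 19

19


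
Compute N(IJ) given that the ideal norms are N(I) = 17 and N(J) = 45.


N(IJ) = N(I) * N(J)
= 17 * 45
= 765

765


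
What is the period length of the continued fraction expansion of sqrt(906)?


Run the CF algorithm for sqrt(906).
a_0 = floor(sqrt(906)) = 30; set m_0=0, q_0=1.
Recurrence: m' = q*a - m,  q' = (d - m'^2)/q,  a' = floor((a_0 + m')/q').
  step 1: m=30, q=6, a=10
  step 2: m=30, q=1, a=60
a_2 = 2*a_0 = 60, so the period closes here.
sqrt(906) = [30; 10, 60]
Period length = 2

2


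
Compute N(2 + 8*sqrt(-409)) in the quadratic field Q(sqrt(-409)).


N(a + b*sqrt(d)) = a^2 - d*b^2
= (2)^2 - (-409)*(8)^2
= 4 + 26176
= 26180

26180


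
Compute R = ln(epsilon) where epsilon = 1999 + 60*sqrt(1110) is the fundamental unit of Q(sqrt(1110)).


epsilon = 1999 + 60*sqrt(1110)
= 3997.9997
R = ln(3997.9997)
= 8.2935

8.2935


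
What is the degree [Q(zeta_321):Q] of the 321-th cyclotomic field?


The degree equals Euler's totient phi(321).
321 = 3 * 107
phi(321) = 212

212


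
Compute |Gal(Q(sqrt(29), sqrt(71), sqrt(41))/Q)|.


The 3 square roots of distinct primes are multiplicatively independent over Q,
so [K:Q] = 2^3 and Gal(K/Q) is isomorphic to (Z/2Z)^3.
|Gal| = 2^3 = 8

8


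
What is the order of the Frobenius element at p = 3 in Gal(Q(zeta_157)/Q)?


The Frobenius at p in Gal(Q(zeta_n)/Q) = (Z/nZ)* is the class of p, so its order is ord_157(3), the smallest k >= 1 with 3^k = 1 mod 157.
n = 157 = 157, phi(157) = 156; the order divides phi(n).
Divisors of 156: 1, 2, 3, 4, 6, 12, 13, 26, 39, 52, 78, 156
Repeated squaring mod 157: 3^1 = 3, 3^2 = 9, 3^4 = 81, 3^8 = 124, 3^16 = 147, 3^32 = 100, 3^64 = 109, 3^128 = 106
Test divisors in increasing order:
  k=1: 3^1 = 3 mod 157
  k=2: 3^2 = 9 mod 157
  k=3: 3^3 = 9 * 3 = 27 mod 157
  k=4: 3^4 = 81 mod 157
  k=6: 3^6 = 81 * 9 = 101 mod 157
  k=12: 3^12 = 124 * 81 = 153 mod 157
  k=13: 3^13 = 124 * 81 * 3 = 145 mod 157
  k=26: 3^26 = 147 * 124 * 9 = 144 mod 157
  k=39: 3^39 = 100 * 81 * 9 * 3 = 156 mod 157
  k=52: 3^52 = 100 * 147 * 81 = 12 mod 157
  k=78: 3^78 = 109 * 124 * 81 * 9 = 1 mod 157  <- first divisor giving 1
Order = 78

78


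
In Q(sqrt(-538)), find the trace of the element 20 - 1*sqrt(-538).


Tr(a + b*sqrt(d)) = (a + b*sqrt(d)) + (a - b*sqrt(d)) = 2a
= 2 * (20)
= 40

40


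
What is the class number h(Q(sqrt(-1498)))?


K = Q(sqrt(-1498)). d mod 4 = 2, so D = disc(K) = 4d = -5992
h(K) equals the number of primitive reduced positive-definite forms (a, b, c) = a*x^2 + b*x*y + c*y^2 with b^2 - 4ac = D,
where reduced means |b| <= a <= c, with b >= 0 whenever |b| = a or a = c, and primitive means gcd(a, b, c) = 1.
Reduced forces 3a^2 <= |D| = 5992, so 1 <= a <= 44; b must have the parity of D, and c = (b^2 - D)/(4a) must be an integer >= a.
Enumerate a = 1..44, b in [-a, a]:
  a=1: (1, 0, 1498)  [1]
  a=2: (2, 0, 749)  [1]
  a=3..6: none
  a=7: (7, 0, 214)  [1]
  a=8..10: none
  a=11: (11, -6, 137), (11, 6, 137)  [2]
  a=12: none
  a=13: (13, -12, 118), (13, 12, 118)  [2]
  a=14: (14, 0, 107)  [1]
  a=15..16: none
  a=17: (17, -14, 91), (17, 14, 91)  [2]
  a=18..21: none
  a=22: (22, -16, 71), (22, 16, 71)  [2]
  a=23..25: none
  a=26: (26, -12, 59), (26, 12, 59)  [2]
  a=27..33: none
  a=34: (34, -20, 47), (34, 20, 47)  [2]
  a=35..44: none
Total reduced forms: 1 + 1 + 1 + 2 + 2 + 1 + 2 + 2 + 2 + 2 = 16
h = 16

16


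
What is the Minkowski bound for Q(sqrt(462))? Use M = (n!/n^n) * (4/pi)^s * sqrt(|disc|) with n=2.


d = 462, d mod 4 = 2, so disc(K) = 4d = 1848; |disc(K)| = 1848
Real quadratic field, so n = 2, s = r2 = 0, r1 = 2
M = (n!/n^n) * (4/pi)^s * sqrt(|disc(K)|) = (2!/2^2) * (4/pi)^0 * sqrt(1848)
= 0.5 * 1.000000 * 42.988371
= 21.4942

21.4942


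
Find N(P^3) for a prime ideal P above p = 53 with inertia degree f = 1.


N(P^a) = p^(a*f)
= 53^(3*1)
= 53^3
= 148877

148877


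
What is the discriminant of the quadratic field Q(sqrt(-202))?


For K = Q(sqrt(d)) with d squarefree: disc(K) = d if d = 1 mod 4, and disc(K) = 4d if d = 2 or 3 mod 4.
Here d = -202, and d mod 4 = 2.
d = 2 mod 4, not 1 (O_K = Z[sqrt(d)]), so disc(K) = 4d = 4 * (-202) = -808

-808


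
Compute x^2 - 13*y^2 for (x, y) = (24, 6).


x^2 - d*y^2
= 24^2 - 13*6^2
= 576 - 468
= 108

108


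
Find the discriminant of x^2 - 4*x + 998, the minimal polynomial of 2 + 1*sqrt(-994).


The element 2 + 1*sqrt(-994) has minimal polynomial:
x^2 - 4*x + 998
Discriminant = (-4)^2 - 4*(998)
= 16 - 3992
= -3976

-3976


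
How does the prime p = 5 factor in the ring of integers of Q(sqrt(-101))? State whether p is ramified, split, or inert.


K = Q(sqrt(-101)). Since d mod 4 = 3, disc(K) = -404.
Check p | disc: -404 mod 5 = 1.
p does not divide disc. Compute Legendre symbol (d/p):
4^((5-1)/2) mod 5 = 1
(d/p) = 1, so p splits: (p) = P*P' with e=1, f=1, g=2.
Therefore p is split.

split


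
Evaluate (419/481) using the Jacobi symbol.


Compute (419/481) via quadratic reciprocity:
  reciprocity: (419/481) -> +(481/419)
  reduce: (62/419)
  pull out 2: (2/419) = -1  (since 419 mod 8 = 3)
  reciprocity: (31/419) -> -(419/31)
  reduce: (16/31)
  pull out 2: (2/31) = +1  (since 31 mod 8 = 7)
  pull out 2: (2/31) = +1  (since 31 mod 8 = 7)
  pull out 2: (2/31) = +1  (since 31 mod 8 = 7)
  pull out 2: (2/31) = +1  (since 31 mod 8 = 7)
  (1/31) = 1
Product of signs = 1

1


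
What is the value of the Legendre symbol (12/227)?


p = 227 is prime, so compute (12/227) with the reciprocity algorithm (Jacobi-symbol steps: pull out 2s via (2/n), flip via reciprocity, reduce):
  pull out 2: (2/227) = -1  (since 227 mod 8 = 3)
  pull out 2: (2/227) = -1  (since 227 mod 8 = 3)
  reciprocity: (3/227) -> -(227/3)
  reduce: (2/3)
  pull out 2: (2/3) = -1  (since 3 mod 8 = 3)
  (1/3) = 1
Product of signs = 1
(12/227) = 1

1


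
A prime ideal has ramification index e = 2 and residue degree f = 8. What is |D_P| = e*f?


|D_P| = e * f
= 2 * 8
= 16

16


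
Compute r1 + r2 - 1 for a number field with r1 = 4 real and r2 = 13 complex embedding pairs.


By Dirichlet's unit theorem:
rank = r1 + r2 - 1
= 4 + 13 - 1
= 16

16


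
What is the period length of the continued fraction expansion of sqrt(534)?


Run the CF algorithm for sqrt(534).
a_0 = floor(sqrt(534)) = 23; set m_0=0, q_0=1.
Recurrence: m' = q*a - m,  q' = (d - m'^2)/q,  a' = floor((a_0 + m')/q').
  step 1: m=23, q=5, a=9
  step 2: m=22, q=10, a=4
  step 3: m=18, q=21, a=1
  step 4: m=3, q=25, a=1
  step 5: m=22, q=2, a=22
  step 6: m=22, q=25, a=1
  step 7: m=3, q=21, a=1
  step 8: m=18, q=10, a=4
  step 9: m=22, q=5, a=9
  step 10: m=23, q=1, a=46
a_10 = 2*a_0 = 46, so the period closes here.
sqrt(534) = [23; 9, 4, 1, 1, 22, 1, 1, 4, 9, 46]
Period length = 10

10


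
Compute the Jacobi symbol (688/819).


Compute (688/819) via quadratic reciprocity:
  pull out 2: (2/819) = -1  (since 819 mod 8 = 3)
  pull out 2: (2/819) = -1  (since 819 mod 8 = 3)
  pull out 2: (2/819) = -1  (since 819 mod 8 = 3)
  pull out 2: (2/819) = -1  (since 819 mod 8 = 3)
  reciprocity: (43/819) -> -(819/43)
  reduce: (2/43)
  pull out 2: (2/43) = -1  (since 43 mod 8 = 3)
  (1/43) = 1
Product of signs = 1

1


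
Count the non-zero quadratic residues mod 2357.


For prime p, the number of non-zero quadratic residues is (p-1)/2.
= (2357-1)/2
= 1178

1178


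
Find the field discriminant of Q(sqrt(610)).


For K = Q(sqrt(d)) with d squarefree: disc(K) = d if d = 1 mod 4, and disc(K) = 4d if d = 2 or 3 mod 4.
Here d = 610, and d mod 4 = 2.
d = 2 mod 4, not 1 (O_K = Z[sqrt(d)]), so disc(K) = 4d = 4 * (610) = 2440

2440


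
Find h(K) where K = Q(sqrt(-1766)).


K = Q(sqrt(-1766)). d mod 4 = 2, so D = disc(K) = 4d = -7064
h(K) equals the number of primitive reduced positive-definite forms (a, b, c) = a*x^2 + b*x*y + c*y^2 with b^2 - 4ac = D,
where reduced means |b| <= a <= c, with b >= 0 whenever |b| = a or a = c, and primitive means gcd(a, b, c) = 1.
Reduced forces 3a^2 <= |D| = 7064, so 1 <= a <= 48; b must have the parity of D, and c = (b^2 - D)/(4a) must be an integer >= a.
Enumerate a = 1..48, b in [-a, a]:
  a=1: (1, 0, 1766)  [1]
  a=2: (2, 0, 883)  [1]
  a=3: (3, -2, 589), (3, 2, 589)  [2]
  a=4: none
  a=5: (5, -4, 354), (5, 4, 354)  [2]
  a=6: (6, -4, 295), (6, 4, 295)  [2]
  a=7..8: none
  a=9: (9, -8, 198), (9, 8, 198)  [2]
  a=10: (10, -4, 177), (10, 4, 177)  [2]
  a=11: (11, -8, 162), (11, 8, 162)  [2]
  a=12..14: none
  a=15: (15, -14, 121), (15, -4, 118), (15, 4, 118), (15, 14, 121)  [4]
  a=16: none
  a=17: (17, -12, 106), (17, 12, 106)  [2]
  a=18: (18, -8, 99), (18, 8, 99)  [2]
  a=19: (19, -2, 93), (19, 2, 93)  [2]
  a=20..21: none
  a=22: (22, -8, 81), (22, 8, 81)  [2]
  a=23..24: none
  a=25: (25, -6, 71), (25, 6, 71)  [2]
  a=26: none
  a=27: (27, -8, 66), (27, 8, 66)  [2]
  a=28..29: none
  a=30: (30, -16, 61), (30, -4, 59), (30, 4, 59), (30, 16, 61)  [4]
  a=31: (31, -2, 57), (31, 2, 57)  [2]
  a=32: none
  a=33: (33, -14, 55), (33, -8, 54), (33, 8, 54), (33, 14, 55)  [4]
  a=34: (34, -12, 53), (34, 12, 53)  [2]
  a=35..36: none
  a=37: (37, -22, 51), (37, 22, 51)  [2]
  a=38: (38, -36, 55), (38, 36, 55)  [2]
  a=39..42: none
  a=43: (43, -26, 45), (43, 26, 45)  [2]
  a=44: none
  a=45: (45, -44, 50), (45, 44, 50)  [2]
  a=46..48: none
Total reduced forms: 1 + 1 + 2 + 2 + 2 + 2 + 2 + 2 + 4 + 2 + 2 + 2 + 2 + 2 + 2 + 4 + 2 + 4 + 2 + 2 + 2 + 2 + 2 = 50
h = 50

50


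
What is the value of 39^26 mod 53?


p = 53 is prime and the exponent is (p-1)/2 = 26, so by Euler's criterion 39^26 = (39/53) = +1 or -1 mod 53.
Compute by square-and-multiply:
  26 = 16 + 8 + 2 (binary 11010)
  Repeated squaring mod 53: 39^1 = 39, 39^2 = 37, 39^4 = 44, 39^8 = 28, 39^16 = 42
  39^26 = 39^16 * 39^8 * 39^2 = 42 * 28 * 37 mod 53
    42 * 28 = 1176 = 10 mod 53
    10 * 37 = 370 = 52 mod 53
  39^26 = 52 mod 53
Result 52 = p - 1 = -1 mod 53: 39 is a quadratic non-residue mod 53. As a residue in [0, p-1] the value is 52.
39^26 mod 53 = 52

52


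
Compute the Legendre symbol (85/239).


p = 239 is prime, so compute (85/239) with the reciprocity algorithm (Jacobi-symbol steps: pull out 2s via (2/n), flip via reciprocity, reduce):
  reciprocity: (85/239) -> +(239/85)
  reduce: (69/85)
  reciprocity: (69/85) -> +(85/69)
  reduce: (16/69)
  pull out 2: (2/69) = -1  (since 69 mod 8 = 5)
  pull out 2: (2/69) = -1  (since 69 mod 8 = 5)
  pull out 2: (2/69) = -1  (since 69 mod 8 = 5)
  pull out 2: (2/69) = -1  (since 69 mod 8 = 5)
  (1/69) = 1
Product of signs = 1
(85/239) = 1

1


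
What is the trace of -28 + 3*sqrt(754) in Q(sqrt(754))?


Tr(a + b*sqrt(d)) = (a + b*sqrt(d)) + (a - b*sqrt(d)) = 2a
= 2 * (-28)
= -56

-56


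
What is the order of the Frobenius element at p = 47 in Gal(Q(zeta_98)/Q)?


The Frobenius at p in Gal(Q(zeta_n)/Q) = (Z/nZ)* is the class of p, so its order is ord_98(47), the smallest k >= 1 with 47^k = 1 mod 98.
n = 98 = 2 * 7^2, phi(98) = 42; the order divides phi(n).
Divisors of 42: 1, 2, 3, 6, 7, 14, 21, 42
Repeated squaring mod 98: 47^1 = 47, 47^2 = 53, 47^4 = 65, 47^8 = 11, 47^16 = 23, 47^32 = 39
Test divisors in increasing order:
  k=1: 47^1 = 47 mod 98
  k=2: 47^2 = 53 mod 98
  k=3: 47^3 = 53 * 47 = 41 mod 98
  k=6: 47^6 = 65 * 53 = 15 mod 98
  k=7: 47^7 = 65 * 53 * 47 = 19 mod 98
  k=14: 47^14 = 11 * 65 * 53 = 67 mod 98
  k=21: 47^21 = 23 * 65 * 47 = 97 mod 98
  k=42: 47^42 = 39 * 11 * 53 = 1 mod 98  <- first divisor giving 1
Order = 42

42


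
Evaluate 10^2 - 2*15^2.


x^2 - d*y^2
= 10^2 - 2*15^2
= 100 - 450
= -350

-350


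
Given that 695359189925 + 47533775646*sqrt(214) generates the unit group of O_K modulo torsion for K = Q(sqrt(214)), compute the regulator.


epsilon = 695359189925 + 47533775646*sqrt(214)
= 1.3907e+12
R = ln(1.3907e+12)
= 27.9608

27.9608


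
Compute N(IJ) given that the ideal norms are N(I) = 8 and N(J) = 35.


N(IJ) = N(I) * N(J)
= 8 * 35
= 280

280


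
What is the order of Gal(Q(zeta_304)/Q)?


|Gal(Q(zeta_304)/Q)| = phi(304)
= 144

144


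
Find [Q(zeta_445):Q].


The degree equals Euler's totient phi(445).
445 = 5 * 89
phi(445) = 352

352


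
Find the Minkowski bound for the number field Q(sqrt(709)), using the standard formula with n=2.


d = 709, d mod 4 = 1, so disc(K) = d = 709; |disc(K)| = 709
Real quadratic field, so n = 2, s = r2 = 0, r1 = 2
M = (n!/n^n) * (4/pi)^s * sqrt(|disc(K)|) = (2!/2^2) * (4/pi)^0 * sqrt(709)
= 0.5 * 1.000000 * 26.627054
= 13.3135

13.3135


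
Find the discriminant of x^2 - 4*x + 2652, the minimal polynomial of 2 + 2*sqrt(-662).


The element 2 + 2*sqrt(-662) has minimal polynomial:
x^2 - 4*x + 2652
Discriminant = (-4)^2 - 4*(2652)
= 16 - 10608
= -10592

-10592


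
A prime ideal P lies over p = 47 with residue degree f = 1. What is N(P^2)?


N(P^a) = p^(a*f)
= 47^(2*1)
= 47^2
= 2209

2209


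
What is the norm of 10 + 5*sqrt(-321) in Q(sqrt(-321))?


N(a + b*sqrt(d)) = a^2 - d*b^2
= (10)^2 - (-321)*(5)^2
= 100 + 8025
= 8125

8125


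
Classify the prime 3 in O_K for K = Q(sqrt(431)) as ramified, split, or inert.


K = Q(sqrt(431)). Since d mod 4 = 3, disc(K) = 1724.
Check p | disc: 1724 mod 3 = 2.
p does not divide disc. Compute Legendre symbol (d/p):
2^((3-1)/2) mod 3 = -1
(d/p) = -1, so p is inert: (p) stays prime with e=1, f=2, g=1.
Therefore p is inert.

inert


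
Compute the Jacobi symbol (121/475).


Compute (121/475) via quadratic reciprocity:
  reciprocity: (121/475) -> +(475/121)
  reduce: (112/121)
  pull out 2: (2/121) = +1  (since 121 mod 8 = 1)
  pull out 2: (2/121) = +1  (since 121 mod 8 = 1)
  pull out 2: (2/121) = +1  (since 121 mod 8 = 1)
  pull out 2: (2/121) = +1  (since 121 mod 8 = 1)
  reciprocity: (7/121) -> +(121/7)
  reduce: (2/7)
  pull out 2: (2/7) = +1  (since 7 mod 8 = 7)
  (1/7) = 1
Product of signs = 1

1


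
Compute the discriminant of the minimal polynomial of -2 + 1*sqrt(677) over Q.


The element -2 + 1*sqrt(677) has minimal polynomial:
x^2 + 4*x - 673
Discriminant = (4)^2 - 4*(-673)
= 16 + 2692
= 2708

2708


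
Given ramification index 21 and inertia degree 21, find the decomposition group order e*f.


|D_P| = e * f
= 21 * 21
= 441

441


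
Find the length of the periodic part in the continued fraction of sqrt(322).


Run the CF algorithm for sqrt(322).
a_0 = floor(sqrt(322)) = 17; set m_0=0, q_0=1.
Recurrence: m' = q*a - m,  q' = (d - m'^2)/q,  a' = floor((a_0 + m')/q').
  step 1: m=17, q=33, a=1
  step 2: m=16, q=2, a=16
  step 3: m=16, q=33, a=1
  step 4: m=17, q=1, a=34
a_4 = 2*a_0 = 34, so the period closes here.
sqrt(322) = [17; 1, 16, 1, 34]
Period length = 4

4


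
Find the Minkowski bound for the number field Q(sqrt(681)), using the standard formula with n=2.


d = 681, d mod 4 = 1, so disc(K) = d = 681; |disc(K)| = 681
Real quadratic field, so n = 2, s = r2 = 0, r1 = 2
M = (n!/n^n) * (4/pi)^s * sqrt(|disc(K)|) = (2!/2^2) * (4/pi)^0 * sqrt(681)
= 0.5 * 1.000000 * 26.095977
= 13.0480

13.0480


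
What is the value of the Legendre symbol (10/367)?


p = 367 is prime, so compute (10/367) with the reciprocity algorithm (Jacobi-symbol steps: pull out 2s via (2/n), flip via reciprocity, reduce):
  pull out 2: (2/367) = +1  (since 367 mod 8 = 7)
  reciprocity: (5/367) -> +(367/5)
  reduce: (2/5)
  pull out 2: (2/5) = -1  (since 5 mod 8 = 5)
  (1/5) = 1
Product of signs = -1
(10/367) = -1

-1


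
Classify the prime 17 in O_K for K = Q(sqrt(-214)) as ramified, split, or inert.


K = Q(sqrt(-214)). Since d mod 4 = 2, disc(K) = -856.
Check p | disc: -856 mod 17 = 11.
p does not divide disc. Compute Legendre symbol (d/p):
7^((17-1)/2) mod 17 = -1
(d/p) = -1, so p is inert: (p) stays prime with e=1, f=2, g=1.
Therefore p is inert.

inert


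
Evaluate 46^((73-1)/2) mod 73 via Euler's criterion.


p = 73 is prime and the exponent is (p-1)/2 = 36, so by Euler's criterion 46^36 = (46/73) = +1 or -1 mod 73.
Compute by square-and-multiply:
  36 = 32 + 4 (binary 100100)
  Repeated squaring mod 73: 46^1 = 46, 46^2 = 72, 46^4 = 1, 46^8 = 1, 46^16 = 1, 46^32 = 1
  46^36 = 46^32 * 46^4 = 1 * 1 mod 73
    1 * 1 = 1 = 1 mod 73
  46^36 = 1 mod 73
Result 1: 46 is a quadratic residue mod 73.
46^36 mod 73 = 1

1


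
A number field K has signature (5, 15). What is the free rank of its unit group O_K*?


By Dirichlet's unit theorem:
rank = r1 + r2 - 1
= 5 + 15 - 1
= 19

19


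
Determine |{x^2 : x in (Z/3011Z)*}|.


For prime p, the number of non-zero quadratic residues is (p-1)/2.
= (3011-1)/2
= 1505

1505


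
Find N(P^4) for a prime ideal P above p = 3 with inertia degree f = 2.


N(P^a) = p^(a*f)
= 3^(4*2)
= 3^8
= 6561

6561


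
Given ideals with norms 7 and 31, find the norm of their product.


N(IJ) = N(I) * N(J)
= 7 * 31
= 217

217


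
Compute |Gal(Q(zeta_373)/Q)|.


|Gal(Q(zeta_373)/Q)| = phi(373)
= 372

372


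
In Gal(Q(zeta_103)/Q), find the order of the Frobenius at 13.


The Frobenius at p in Gal(Q(zeta_n)/Q) = (Z/nZ)* is the class of p, so its order is ord_103(13), the smallest k >= 1 with 13^k = 1 mod 103.
n = 103 = 103, phi(103) = 102; the order divides phi(n).
Divisors of 102: 1, 2, 3, 6, 17, 34, 51, 102
Repeated squaring mod 103: 13^1 = 13, 13^2 = 66, 13^4 = 30, 13^8 = 76, 13^16 = 8, 13^32 = 64, 13^64 = 79
Test divisors in increasing order:
  k=1: 13^1 = 13 mod 103
  k=2: 13^2 = 66 mod 103
  k=3: 13^3 = 66 * 13 = 34 mod 103
  k=6: 13^6 = 30 * 66 = 23 mod 103
  k=17: 13^17 = 8 * 13 = 1 mod 103  <- first divisor giving 1
Order = 17

17


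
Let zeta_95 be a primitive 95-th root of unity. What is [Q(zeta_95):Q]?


The degree equals Euler's totient phi(95).
95 = 5 * 19
phi(95) = 72

72


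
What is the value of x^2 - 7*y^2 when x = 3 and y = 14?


x^2 - d*y^2
= 3^2 - 7*14^2
= 9 - 1372
= -1363

-1363


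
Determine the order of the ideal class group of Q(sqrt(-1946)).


K = Q(sqrt(-1946)). d mod 4 = 2, so D = disc(K) = 4d = -7784
h(K) equals the number of primitive reduced positive-definite forms (a, b, c) = a*x^2 + b*x*y + c*y^2 with b^2 - 4ac = D,
where reduced means |b| <= a <= c, with b >= 0 whenever |b| = a or a = c, and primitive means gcd(a, b, c) = 1.
Reduced forces 3a^2 <= |D| = 7784, so 1 <= a <= 50; b must have the parity of D, and c = (b^2 - D)/(4a) must be an integer >= a.
Enumerate a = 1..50, b in [-a, a]:
  a=1: (1, 0, 1946)  [1]
  a=2: (2, 0, 973)  [1]
  a=3: (3, -2, 649), (3, 2, 649)  [2]
  a=4: none
  a=5: (5, -4, 390), (5, 4, 390)  [2]
  a=6: (6, -4, 325), (6, 4, 325)  [2]
  a=7: (7, 0, 278)  [1]
  a=8: none
  a=9: (9, -8, 218), (9, 8, 218)  [2]
  a=10: (10, -4, 195), (10, 4, 195)  [2]
  a=11: (11, -2, 177), (11, 2, 177)  [2]
  a=12: none
  a=13: (13, -4, 150), (13, 4, 150)  [2]
  a=14: (14, 0, 139)  [1]
  a=15: (15, -14, 133), (15, -4, 130), (15, 4, 130), (15, 14, 133)  [4]
  a=16: none
  a=17: (17, -6, 115), (17, 6, 115)  [2]
  a=18: (18, -8, 109), (18, 8, 109)  [2]
  a=19: (19, -14, 105), (19, 14, 105)  [2]
  a=20: none
  a=21: (21, -14, 95), (21, 14, 95)  [2]
  a=22: (22, -20, 93), (22, 20, 93)  [2]
  a=23: (23, -6, 85), (23, 6, 85)  [2]
  a=24: none
  a=25: (25, -4, 78), (25, 4, 78)  [2]
  a=26: (26, -4, 75), (26, 4, 75)  [2]
  a=27: (27, -10, 73), (27, 10, 73)  [2]
  a=28..29: none
  a=30: (30, -16, 67), (30, -4, 65), (30, 4, 65), (30, 16, 67)  [4]
  a=31: (31, -20, 66), (31, 20, 66)  [2]
  a=32: none
  a=33: (33, -20, 62), (33, -2, 59), (33, 2, 59), (33, 20, 62)  [4]
  a=34: (34, -28, 63), (34, 28, 63)  [2]
  a=35: (35, -14, 57), (35, 14, 57)  [2]
  a=36..37: none
  a=38: (38, -24, 55), (38, 24, 55)  [2]
  a=39: (39, -22, 53), (39, -4, 50), (39, 4, 50), (39, 22, 53)  [4]
  a=40..41: none
  a=42: (42, -28, 51), (42, 28, 51)  [2]
  a=43..44: none
  a=45: (45, -44, 54), (45, -26, 47), (45, 26, 47), (45, 44, 54)  [4]
  a=46: (46, -40, 51), (46, 40, 51)  [2]
  a=47..50: none
Total reduced forms: 1 + 1 + 2 + 2 + 2 + 1 + 2 + 2 + 2 + 2 + 1 + 4 + 2 + 2 + 2 + 2 + 2 + 2 + 2 + 2 + 2 + 4 + 2 + 4 + 2 + 2 + 2 + 4 + 2 + 4 + 2 = 68
h = 68

68


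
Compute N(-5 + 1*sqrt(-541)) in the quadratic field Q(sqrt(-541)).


N(a + b*sqrt(d)) = a^2 - d*b^2
= (-5)^2 - (-541)*(1)^2
= 25 + 541
= 566

566


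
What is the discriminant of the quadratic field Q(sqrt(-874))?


For K = Q(sqrt(d)) with d squarefree: disc(K) = d if d = 1 mod 4, and disc(K) = 4d if d = 2 or 3 mod 4.
Here d = -874, and d mod 4 = 2.
d = 2 mod 4, not 1 (O_K = Z[sqrt(d)]), so disc(K) = 4d = 4 * (-874) = -3496

-3496


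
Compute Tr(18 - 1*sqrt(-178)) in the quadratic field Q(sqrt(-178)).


Tr(a + b*sqrt(d)) = (a + b*sqrt(d)) + (a - b*sqrt(d)) = 2a
= 2 * (18)
= 36

36


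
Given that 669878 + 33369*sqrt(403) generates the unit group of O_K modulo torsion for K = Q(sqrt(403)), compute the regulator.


epsilon = 669878 + 33369*sqrt(403)
= 1.3398e+06
R = ln(1.3398e+06)
= 14.1080

14.1080


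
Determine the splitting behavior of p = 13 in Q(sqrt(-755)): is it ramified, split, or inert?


K = Q(sqrt(-755)). Since d mod 4 = 1, disc(K) = -755.
Check p | disc: -755 mod 13 = 12.
p does not divide disc. Compute Legendre symbol (d/p):
12^((13-1)/2) mod 13 = 1
(d/p) = 1, so p splits: (p) = P*P' with e=1, f=1, g=2.
Therefore p is split.

split


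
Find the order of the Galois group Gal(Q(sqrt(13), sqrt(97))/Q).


The 2 square roots of distinct primes are multiplicatively independent over Q,
so [K:Q] = 2^2 and Gal(K/Q) is isomorphic to (Z/2Z)^2.
|Gal| = 2^2 = 4

4


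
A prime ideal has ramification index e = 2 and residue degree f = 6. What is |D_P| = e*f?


|D_P| = e * f
= 2 * 6
= 12

12


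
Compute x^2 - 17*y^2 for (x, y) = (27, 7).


x^2 - d*y^2
= 27^2 - 17*7^2
= 729 - 833
= -104

-104


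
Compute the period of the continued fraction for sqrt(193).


Run the CF algorithm for sqrt(193).
a_0 = floor(sqrt(193)) = 13; set m_0=0, q_0=1.
Recurrence: m' = q*a - m,  q' = (d - m'^2)/q,  a' = floor((a_0 + m')/q').
  step 1: m=13, q=24, a=1
  step 2: m=11, q=3, a=8
  step 3: m=13, q=8, a=3
  step 4: m=11, q=9, a=2
  step 5: m=7, q=16, a=1
  step 6: m=9, q=7, a=3
  step 7: m=12, q=7, a=3
  step 8: m=9, q=16, a=1
  step 9: m=7, q=9, a=2
  step 10: m=11, q=8, a=3
  step 11: m=13, q=3, a=8
  step 12: m=11, q=24, a=1
  step 13: m=13, q=1, a=26
a_13 = 2*a_0 = 26, so the period closes here.
sqrt(193) = [13; 1, 8, 3, 2, 1, 3, 3, 1, 2, 3, 8, 1, 26]
Period length = 13

13


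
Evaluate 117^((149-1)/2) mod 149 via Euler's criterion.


p = 149 is prime and the exponent is (p-1)/2 = 74, so by Euler's criterion 117^74 = (117/149) = +1 or -1 mod 149.
Compute by square-and-multiply:
  74 = 64 + 8 + 2 (binary 1001010)
  Repeated squaring mod 149: 117^1 = 117, 117^2 = 130, 117^4 = 63, 117^8 = 95, 117^16 = 85, 117^32 = 73, 117^64 = 114
  117^74 = 117^64 * 117^8 * 117^2 = 114 * 95 * 130 mod 149
    114 * 95 = 10830 = 102 mod 149
    102 * 130 = 13260 = 148 mod 149
  117^74 = 148 mod 149
Result 148 = p - 1 = -1 mod 149: 117 is a quadratic non-residue mod 149. As a residue in [0, p-1] the value is 148.
117^74 mod 149 = 148

148


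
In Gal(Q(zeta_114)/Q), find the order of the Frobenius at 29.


The Frobenius at p in Gal(Q(zeta_n)/Q) = (Z/nZ)* is the class of p, so its order is ord_114(29), the smallest k >= 1 with 29^k = 1 mod 114.
n = 114 = 2 * 3 * 19, phi(114) = 36; the order divides phi(n).
Divisors of 36: 1, 2, 3, 4, 6, 9, 12, 18, 36
Repeated squaring mod 114: 29^1 = 29, 29^2 = 43, 29^4 = 25, 29^8 = 55, 29^16 = 61, 29^32 = 73
Test divisors in increasing order:
  k=1: 29^1 = 29 mod 114
  k=2: 29^2 = 43 mod 114
  k=3: 29^3 = 43 * 29 = 107 mod 114
  k=4: 29^4 = 25 mod 114
  k=6: 29^6 = 25 * 43 = 49 mod 114
  k=9: 29^9 = 55 * 29 = 113 mod 114
  k=12: 29^12 = 55 * 25 = 7 mod 114
  k=18: 29^18 = 61 * 43 = 1 mod 114  <- first divisor giving 1
Order = 18

18


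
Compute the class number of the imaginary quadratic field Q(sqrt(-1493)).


K = Q(sqrt(-1493)). d mod 4 = 3, so D = disc(K) = 4d = -5972
h(K) equals the number of primitive reduced positive-definite forms (a, b, c) = a*x^2 + b*x*y + c*y^2 with b^2 - 4ac = D,
where reduced means |b| <= a <= c, with b >= 0 whenever |b| = a or a = c, and primitive means gcd(a, b, c) = 1.
Reduced forces 3a^2 <= |D| = 5972, so 1 <= a <= 44; b must have the parity of D, and c = (b^2 - D)/(4a) must be an integer >= a.
Enumerate a = 1..44, b in [-a, a]:
  a=1: (1, 0, 1493)  [1]
  a=2: (2, 2, 747)  [1]
  a=3: (3, -2, 498), (3, 2, 498)  [2]
  a=4..5: none
  a=6: (6, -2, 249), (6, 2, 249)  [2]
  a=7..8: none
  a=9: (9, -2, 166), (9, 2, 166)  [2]
  a=10: none
  a=11: (11, -10, 138), (11, 10, 138)  [2]
  a=12..17: none
  a=18: (18, -2, 83), (18, 2, 83)  [2]
  a=19..21: none
  a=22: (22, -10, 69), (22, 10, 69)  [2]
  a=23: (23, -10, 66), (23, 10, 66)  [2]
  a=24..26: none
  a=27: (27, -20, 59), (27, 20, 59)  [2]
  a=28..32: none
  a=33: (33, -32, 53), (33, -10, 46), (33, 10, 46), (33, 32, 53)  [4]
  a=34..44: none
Total reduced forms: 1 + 1 + 2 + 2 + 2 + 2 + 2 + 2 + 2 + 2 + 4 = 22
h = 22

22


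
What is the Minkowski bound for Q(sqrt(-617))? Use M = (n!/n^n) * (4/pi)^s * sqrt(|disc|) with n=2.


d = -617, d mod 4 = 3, so disc(K) = 4d = -2468; |disc(K)| = 2468
Imaginary quadratic field, so n = 2, s = r2 = 1, r1 = 0
M = (n!/n^n) * (4/pi)^s * sqrt(|disc(K)|) = (2!/2^2) * (4/pi)^1 * sqrt(2468)
= 0.5 * 1.273240 * 49.678969
= 31.6266

31.6266


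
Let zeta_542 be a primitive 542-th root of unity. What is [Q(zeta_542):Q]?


The degree equals Euler's totient phi(542).
542 = 2 * 271
phi(542) = 270

270


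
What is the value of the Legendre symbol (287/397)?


p = 397 is prime, so compute (287/397) with the reciprocity algorithm (Jacobi-symbol steps: pull out 2s via (2/n), flip via reciprocity, reduce):
  reciprocity: (287/397) -> +(397/287)
  reduce: (110/287)
  pull out 2: (2/287) = +1  (since 287 mod 8 = 7)
  reciprocity: (55/287) -> -(287/55)
  reduce: (12/55)
  pull out 2: (2/55) = +1  (since 55 mod 8 = 7)
  pull out 2: (2/55) = +1  (since 55 mod 8 = 7)
  reciprocity: (3/55) -> -(55/3)
  reduce: (1/3)
  (1/3) = 1
Product of signs = 1
(287/397) = 1

1


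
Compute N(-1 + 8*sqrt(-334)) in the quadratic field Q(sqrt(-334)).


N(a + b*sqrt(d)) = a^2 - d*b^2
= (-1)^2 - (-334)*(8)^2
= 1 + 21376
= 21377

21377


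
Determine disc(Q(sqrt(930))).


For K = Q(sqrt(d)) with d squarefree: disc(K) = d if d = 1 mod 4, and disc(K) = 4d if d = 2 or 3 mod 4.
Here d = 930, and d mod 4 = 2.
d = 2 mod 4, not 1 (O_K = Z[sqrt(d)]), so disc(K) = 4d = 4 * (930) = 3720

3720


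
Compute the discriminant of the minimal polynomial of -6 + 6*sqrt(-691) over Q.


The element -6 + 6*sqrt(-691) has minimal polynomial:
x^2 + 12*x + 24912
Discriminant = (12)^2 - 4*(24912)
= 144 - 99648
= -99504

-99504


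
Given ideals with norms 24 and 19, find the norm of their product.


N(IJ) = N(I) * N(J)
= 24 * 19
= 456

456


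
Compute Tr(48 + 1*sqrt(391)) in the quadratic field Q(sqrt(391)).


Tr(a + b*sqrt(d)) = (a + b*sqrt(d)) + (a - b*sqrt(d)) = 2a
= 2 * (48)
= 96

96


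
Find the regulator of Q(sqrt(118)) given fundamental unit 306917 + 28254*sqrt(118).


epsilon = 306917 + 28254*sqrt(118)
= 613834.0000
R = ln(613834.0000)
= 13.3275

13.3275


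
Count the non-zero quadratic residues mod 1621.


For prime p, the number of non-zero quadratic residues is (p-1)/2.
= (1621-1)/2
= 810

810


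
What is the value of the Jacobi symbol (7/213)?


Compute (7/213) via quadratic reciprocity:
  reciprocity: (7/213) -> +(213/7)
  reduce: (3/7)
  reciprocity: (3/7) -> -(7/3)
  reduce: (1/3)
  (1/3) = 1
Product of signs = -1

-1


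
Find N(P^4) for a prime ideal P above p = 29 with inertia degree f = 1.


N(P^a) = p^(a*f)
= 29^(4*1)
= 29^4
= 707281

707281


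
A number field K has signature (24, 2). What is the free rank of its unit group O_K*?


By Dirichlet's unit theorem:
rank = r1 + r2 - 1
= 24 + 2 - 1
= 25

25


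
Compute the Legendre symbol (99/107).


p = 107 is prime, so compute (99/107) with the reciprocity algorithm (Jacobi-symbol steps: pull out 2s via (2/n), flip via reciprocity, reduce):
  reciprocity: (99/107) -> -(107/99)
  reduce: (8/99)
  pull out 2: (2/99) = -1  (since 99 mod 8 = 3)
  pull out 2: (2/99) = -1  (since 99 mod 8 = 3)
  pull out 2: (2/99) = -1  (since 99 mod 8 = 3)
  (1/99) = 1
Product of signs = 1
(99/107) = 1

1


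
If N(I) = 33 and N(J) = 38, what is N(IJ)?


N(IJ) = N(I) * N(J)
= 33 * 38
= 1254

1254


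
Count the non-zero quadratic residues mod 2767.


For prime p, the number of non-zero quadratic residues is (p-1)/2.
= (2767-1)/2
= 1383

1383


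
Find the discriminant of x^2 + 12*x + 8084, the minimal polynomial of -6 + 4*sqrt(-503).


The element -6 + 4*sqrt(-503) has minimal polynomial:
x^2 + 12*x + 8084
Discriminant = (12)^2 - 4*(8084)
= 144 - 32336
= -32192

-32192


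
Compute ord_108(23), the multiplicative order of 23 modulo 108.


We want ord_108(23), the smallest k >= 1 with 23^k = 1 mod 108.
n = 108 = 2^2 * 3^3, phi(108) = 36; the order divides phi(n).
Divisors of 36: 1, 2, 3, 4, 6, 9, 12, 18, 36
Repeated squaring mod 108: 23^1 = 23, 23^2 = 97, 23^4 = 13, 23^8 = 61, 23^16 = 49, 23^32 = 25
Test divisors in increasing order:
  k=1: 23^1 = 23 mod 108
  k=2: 23^2 = 97 mod 108
  k=3: 23^3 = 97 * 23 = 71 mod 108
  k=4: 23^4 = 13 mod 108
  k=6: 23^6 = 13 * 97 = 73 mod 108
  k=9: 23^9 = 61 * 23 = 107 mod 108
  k=12: 23^12 = 61 * 13 = 37 mod 108
  k=18: 23^18 = 49 * 97 = 1 mod 108  <- first divisor giving 1
Order = 18

18


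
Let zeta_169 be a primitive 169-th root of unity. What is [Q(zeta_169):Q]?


The degree equals Euler's totient phi(169).
169 = 13^2
phi(169) = 156

156


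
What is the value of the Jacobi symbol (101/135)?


Compute (101/135) via quadratic reciprocity:
  reciprocity: (101/135) -> +(135/101)
  reduce: (34/101)
  pull out 2: (2/101) = -1  (since 101 mod 8 = 5)
  reciprocity: (17/101) -> +(101/17)
  reduce: (16/17)
  pull out 2: (2/17) = +1  (since 17 mod 8 = 1)
  pull out 2: (2/17) = +1  (since 17 mod 8 = 1)
  pull out 2: (2/17) = +1  (since 17 mod 8 = 1)
  pull out 2: (2/17) = +1  (since 17 mod 8 = 1)
  (1/17) = 1
Product of signs = -1

-1


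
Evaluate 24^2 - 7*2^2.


x^2 - d*y^2
= 24^2 - 7*2^2
= 576 - 28
= 548

548


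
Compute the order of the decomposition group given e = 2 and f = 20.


|D_P| = e * f
= 2 * 20
= 40

40


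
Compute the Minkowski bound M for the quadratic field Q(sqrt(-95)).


d = -95, d mod 4 = 1, so disc(K) = d = -95; |disc(K)| = 95
Imaginary quadratic field, so n = 2, s = r2 = 1, r1 = 0
M = (n!/n^n) * (4/pi)^s * sqrt(|disc(K)|) = (2!/2^2) * (4/pi)^1 * sqrt(95)
= 0.5 * 1.273240 * 9.746794
= 6.2050

6.2050


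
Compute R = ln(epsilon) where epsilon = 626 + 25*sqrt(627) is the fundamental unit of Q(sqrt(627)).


epsilon = 626 + 25*sqrt(627)
= 1251.9992
R = ln(1251.9992)
= 7.1325

7.1325


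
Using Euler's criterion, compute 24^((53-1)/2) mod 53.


p = 53 is prime and the exponent is (p-1)/2 = 26, so by Euler's criterion 24^26 = (24/53) = +1 or -1 mod 53.
Compute by square-and-multiply:
  26 = 16 + 8 + 2 (binary 11010)
  Repeated squaring mod 53: 24^1 = 24, 24^2 = 46, 24^4 = 49, 24^8 = 16, 24^16 = 44
  24^26 = 24^16 * 24^8 * 24^2 = 44 * 16 * 46 mod 53
    44 * 16 = 704 = 15 mod 53
    15 * 46 = 690 = 1 mod 53
  24^26 = 1 mod 53
Result 1: 24 is a quadratic residue mod 53.
24^26 mod 53 = 1

1


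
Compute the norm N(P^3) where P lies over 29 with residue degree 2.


N(P^a) = p^(a*f)
= 29^(3*2)
= 29^6
= 594823321

594823321


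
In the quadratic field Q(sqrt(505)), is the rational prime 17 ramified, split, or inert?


K = Q(sqrt(505)). Since d mod 4 = 1, disc(K) = 505.
Check p | disc: 505 mod 17 = 12.
p does not divide disc. Compute Legendre symbol (d/p):
12^((17-1)/2) mod 17 = -1
(d/p) = -1, so p is inert: (p) stays prime with e=1, f=2, g=1.
Therefore p is inert.

inert


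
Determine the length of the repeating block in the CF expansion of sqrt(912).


Run the CF algorithm for sqrt(912).
a_0 = floor(sqrt(912)) = 30; set m_0=0, q_0=1.
Recurrence: m' = q*a - m,  q' = (d - m'^2)/q,  a' = floor((a_0 + m')/q').
  step 1: m=30, q=12, a=5
  step 2: m=30, q=1, a=60
a_2 = 2*a_0 = 60, so the period closes here.
sqrt(912) = [30; 5, 60]
Period length = 2

2


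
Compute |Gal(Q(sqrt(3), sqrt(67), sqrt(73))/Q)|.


The 3 square roots of distinct primes are multiplicatively independent over Q,
so [K:Q] = 2^3 and Gal(K/Q) is isomorphic to (Z/2Z)^3.
|Gal| = 2^3 = 8

8


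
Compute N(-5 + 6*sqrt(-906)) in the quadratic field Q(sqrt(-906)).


N(a + b*sqrt(d)) = a^2 - d*b^2
= (-5)^2 - (-906)*(6)^2
= 25 + 32616
= 32641

32641


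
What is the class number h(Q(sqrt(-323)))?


K = Q(sqrt(-323)). d mod 4 = 1, so D = disc(K) = d = -323
h(K) equals the number of primitive reduced positive-definite forms (a, b, c) = a*x^2 + b*x*y + c*y^2 with b^2 - 4ac = D,
where reduced means |b| <= a <= c, with b >= 0 whenever |b| = a or a = c, and primitive means gcd(a, b, c) = 1.
Reduced forces 3a^2 <= |D| = 323, so 1 <= a <= 10; b must have the parity of D, and c = (b^2 - D)/(4a) must be an integer >= a.
Enumerate a = 1..10, b in [-a, a]:
  a=1: (1, 1, 81)  [1]
  a=2: none
  a=3: (3, -1, 27), (3, 1, 27)  [2]
  a=4..8: none
  a=9: (9, 1, 9)  [1]
  a=10: none
Total reduced forms: 1 + 2 + 1 = 4
h = 4

4


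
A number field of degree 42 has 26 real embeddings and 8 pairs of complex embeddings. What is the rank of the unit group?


By Dirichlet's unit theorem:
rank = r1 + r2 - 1
= 26 + 8 - 1
= 33

33


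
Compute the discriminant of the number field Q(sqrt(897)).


For K = Q(sqrt(d)) with d squarefree: disc(K) = d if d = 1 mod 4, and disc(K) = 4d if d = 2 or 3 mod 4.
Here d = 897, and d mod 4 = 1.
d = 1 mod 4 (O_K = Z[(1+sqrt(d))/2]), so disc(K) = d = 897

897


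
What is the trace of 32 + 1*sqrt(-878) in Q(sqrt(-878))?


Tr(a + b*sqrt(d)) = (a + b*sqrt(d)) + (a - b*sqrt(d)) = 2a
= 2 * (32)
= 64

64


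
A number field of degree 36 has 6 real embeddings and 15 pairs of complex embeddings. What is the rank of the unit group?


By Dirichlet's unit theorem:
rank = r1 + r2 - 1
= 6 + 15 - 1
= 20

20


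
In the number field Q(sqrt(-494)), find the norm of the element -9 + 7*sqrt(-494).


N(a + b*sqrt(d)) = a^2 - d*b^2
= (-9)^2 - (-494)*(7)^2
= 81 + 24206
= 24287

24287


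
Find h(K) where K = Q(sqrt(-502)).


K = Q(sqrt(-502)). d mod 4 = 2, so D = disc(K) = 4d = -2008
h(K) equals the number of primitive reduced positive-definite forms (a, b, c) = a*x^2 + b*x*y + c*y^2 with b^2 - 4ac = D,
where reduced means |b| <= a <= c, with b >= 0 whenever |b| = a or a = c, and primitive means gcd(a, b, c) = 1.
Reduced forces 3a^2 <= |D| = 2008, so 1 <= a <= 25; b must have the parity of D, and c = (b^2 - D)/(4a) must be an integer >= a.
Enumerate a = 1..25, b in [-a, a]:
  a=1: (1, 0, 502)  [1]
  a=2: (2, 0, 251)  [1]
  a=3..6: none
  a=7: (7, -6, 73), (7, 6, 73)  [2]
  a=8..10: none
  a=11: (11, -4, 46), (11, 4, 46)  [2]
  a=12..13: none
  a=14: (14, -8, 37), (14, 8, 37)  [2]
  a=15..16: none
  a=17: (17, -10, 31), (17, 10, 31)  [2]
  a=18: none
  a=19: (19, -14, 29), (19, 14, 29)  [2]
  a=20..21: none
  a=22: (22, -4, 23), (22, 4, 23)  [2]
  a=23..25: none
Total reduced forms: 1 + 1 + 2 + 2 + 2 + 2 + 2 + 2 = 14
h = 14

14


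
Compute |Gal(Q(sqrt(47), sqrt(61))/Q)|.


The 2 square roots of distinct primes are multiplicatively independent over Q,
so [K:Q] = 2^2 and Gal(K/Q) is isomorphic to (Z/2Z)^2.
|Gal| = 2^2 = 4

4


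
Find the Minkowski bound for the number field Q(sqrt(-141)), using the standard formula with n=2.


d = -141, d mod 4 = 3, so disc(K) = 4d = -564; |disc(K)| = 564
Imaginary quadratic field, so n = 2, s = r2 = 1, r1 = 0
M = (n!/n^n) * (4/pi)^s * sqrt(|disc(K)|) = (2!/2^2) * (4/pi)^1 * sqrt(564)
= 0.5 * 1.273240 * 23.748684
= 15.1189

15.1189


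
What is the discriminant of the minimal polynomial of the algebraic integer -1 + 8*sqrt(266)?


The element -1 + 8*sqrt(266) has minimal polynomial:
x^2 + 2*x - 17023
Discriminant = (2)^2 - 4*(-17023)
= 4 + 68092
= 68096

68096
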